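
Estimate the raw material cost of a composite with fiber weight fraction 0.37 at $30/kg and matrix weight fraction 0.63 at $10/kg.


Cost = cost_f*Wf + cost_m*Wm = 30*0.37 + 10*0.63 = $17.4/kg

$17.4/kg


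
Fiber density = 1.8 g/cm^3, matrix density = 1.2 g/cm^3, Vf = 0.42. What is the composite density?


rho_c = rho_f*Vf + rho_m*(1-Vf) = 1.8*0.42 + 1.2*0.58 = 1.452 g/cm^3

1.452 g/cm^3


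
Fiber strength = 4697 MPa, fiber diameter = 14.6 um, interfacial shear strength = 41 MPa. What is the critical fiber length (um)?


Lc = sigma_f * d / (2 * tau_i) = 4697 * 14.6 / (2 * 41) = 836.3 um

836.3 um


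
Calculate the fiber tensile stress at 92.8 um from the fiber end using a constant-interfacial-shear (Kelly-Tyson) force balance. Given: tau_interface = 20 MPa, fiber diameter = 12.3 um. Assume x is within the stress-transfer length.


Force balance: sigma_f * (pi*d^2/4) = tau * (pi*d) * x  ->  sigma_f = 4 * tau * x / d
sigma_f = 4 * 20 * 92.8 / 12.3 = 603.6 MPa

603.6 MPa


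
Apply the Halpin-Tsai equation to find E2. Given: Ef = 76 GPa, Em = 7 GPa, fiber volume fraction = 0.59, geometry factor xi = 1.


eta = (Ef/Em - 1)/(Ef/Em + xi) = (10.8571 - 1)/(10.8571 + 1) = 0.8313
E2 = Em*(1+xi*eta*Vf)/(1-eta*Vf) = 20.48 GPa

20.48 GPa


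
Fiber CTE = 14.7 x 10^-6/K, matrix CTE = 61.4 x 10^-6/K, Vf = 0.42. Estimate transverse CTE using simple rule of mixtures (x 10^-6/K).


alpha_2 = alpha_f*Vf + alpha_m*(1-Vf) = 14.7*0.42 + 61.4*0.58 = 41.8 x 10^-6/K

41.8 x 10^-6/K


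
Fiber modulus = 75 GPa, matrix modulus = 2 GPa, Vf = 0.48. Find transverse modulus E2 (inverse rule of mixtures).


1/E2 = Vf/Ef + (1-Vf)/Em = 0.48/75 + 0.52/2
E2 = 3.75 GPa

3.75 GPa


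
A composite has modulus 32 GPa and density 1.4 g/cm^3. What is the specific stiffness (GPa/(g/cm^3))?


Specific stiffness = E/rho = 32/1.4 = 22.9 GPa/(g/cm^3)

22.9 GPa/(g/cm^3)


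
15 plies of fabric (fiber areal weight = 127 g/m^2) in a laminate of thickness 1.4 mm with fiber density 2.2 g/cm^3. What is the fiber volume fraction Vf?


Vf = n * FAW / (rho_f * h * 1000) = 15 * 127 / (2.2 * 1.4 * 1000) = 0.6185

0.6185


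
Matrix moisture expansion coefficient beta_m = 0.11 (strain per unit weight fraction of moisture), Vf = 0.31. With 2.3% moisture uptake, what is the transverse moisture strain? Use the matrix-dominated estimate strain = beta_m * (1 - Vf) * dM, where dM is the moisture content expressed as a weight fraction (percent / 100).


dM = 2.3/100 = 0.023
strain = beta_m * (1-Vf) * dM = 0.11 * 0.69 * 0.023 = 0.0017457

0.0017457


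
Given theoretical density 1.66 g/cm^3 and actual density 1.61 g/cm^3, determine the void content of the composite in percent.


Void% = (rho_theo - rho_actual)/rho_theo * 100 = (1.66 - 1.61)/1.66 * 100 = 3.01%

3.01%


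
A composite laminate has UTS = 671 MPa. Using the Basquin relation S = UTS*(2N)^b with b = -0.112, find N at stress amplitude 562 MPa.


N = 0.5 * (S/UTS)^(1/b) = 0.5 * (562/671)^(1/-0.112) = 2.4341 cycles

2.4341 cycles


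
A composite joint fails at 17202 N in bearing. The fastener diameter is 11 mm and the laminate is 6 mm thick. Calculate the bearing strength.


sigma_br = F/(d*h) = 17202/(11*6) = 260.6 MPa

260.6 MPa


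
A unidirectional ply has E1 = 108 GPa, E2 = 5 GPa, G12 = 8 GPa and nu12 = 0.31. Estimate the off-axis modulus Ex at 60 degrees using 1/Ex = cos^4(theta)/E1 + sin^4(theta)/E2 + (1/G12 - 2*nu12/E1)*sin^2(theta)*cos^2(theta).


cos^4(60) = 0.0625, sin^4(60) = 0.5625, sin^2(60)*cos^2(60) = 0.1875
1/G12 - 2*nu12/E1 = 1/8 - 2*0.31/108 = 0.119259 GPa^-1
1/Ex = 0.0625/108 + 0.5625/5 + 0.119259*0.1875 = 0.1354398 GPa^-1
Ex = 7.38 GPa

7.38 GPa


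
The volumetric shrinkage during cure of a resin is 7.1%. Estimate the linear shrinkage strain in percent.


Linear shrinkage ≈ vol_shrink/3 = 7.1/3 = 2.367%

2.367%


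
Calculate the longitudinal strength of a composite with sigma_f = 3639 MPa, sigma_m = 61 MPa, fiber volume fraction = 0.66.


sigma_1 = sigma_f*Vf + sigma_m*(1-Vf) = 3639*0.66 + 61*0.34 = 2422.5 MPa

2422.5 MPa


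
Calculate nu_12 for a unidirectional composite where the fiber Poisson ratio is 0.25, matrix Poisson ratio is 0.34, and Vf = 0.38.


nu_12 = nu_f*Vf + nu_m*(1-Vf) = 0.25*0.38 + 0.34*0.62 = 0.3058

0.3058


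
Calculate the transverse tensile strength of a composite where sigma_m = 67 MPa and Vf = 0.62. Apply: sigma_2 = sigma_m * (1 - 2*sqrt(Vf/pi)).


factor = 1 - 2*sqrt(0.62/pi) = 0.1115
sigma_2 = 67 * 0.1115 = 7.47 MPa

7.47 MPa


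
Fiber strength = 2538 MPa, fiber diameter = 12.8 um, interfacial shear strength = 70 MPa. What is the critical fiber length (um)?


Lc = sigma_f * d / (2 * tau_i) = 2538 * 12.8 / (2 * 70) = 232.0 um

232.0 um


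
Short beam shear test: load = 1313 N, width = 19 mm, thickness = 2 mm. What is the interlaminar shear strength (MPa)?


ILSS = 3F/(4bh) = 3*1313/(4*19*2) = 25.91 MPa

25.91 MPa


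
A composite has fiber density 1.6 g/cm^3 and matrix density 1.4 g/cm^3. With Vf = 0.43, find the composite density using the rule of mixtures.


rho_c = rho_f*Vf + rho_m*(1-Vf) = 1.6*0.43 + 1.4*0.57 = 1.486 g/cm^3

1.486 g/cm^3


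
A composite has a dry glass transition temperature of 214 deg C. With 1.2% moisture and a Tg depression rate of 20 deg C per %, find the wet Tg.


Tg_wet = Tg_dry - k*moisture = 214 - 20*1.2 = 190.0 deg C

190.0 deg C


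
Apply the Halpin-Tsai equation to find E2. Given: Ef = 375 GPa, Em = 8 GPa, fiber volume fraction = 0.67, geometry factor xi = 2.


eta = (Ef/Em - 1)/(Ef/Em + xi) = (46.875 - 1)/(46.875 + 2) = 0.9386
E2 = Em*(1+xi*eta*Vf)/(1-eta*Vf) = 48.67 GPa

48.67 GPa


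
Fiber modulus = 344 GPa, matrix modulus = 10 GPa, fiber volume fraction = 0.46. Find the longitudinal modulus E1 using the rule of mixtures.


E1 = Ef*Vf + Em*(1-Vf) = 344*0.46 + 10*0.54 = 163.64 GPa

163.64 GPa


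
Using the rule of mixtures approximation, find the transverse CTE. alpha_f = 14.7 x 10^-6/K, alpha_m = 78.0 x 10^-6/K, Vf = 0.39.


alpha_2 = alpha_f*Vf + alpha_m*(1-Vf) = 14.7*0.39 + 78.0*0.61 = 53.3 x 10^-6/K

53.3 x 10^-6/K


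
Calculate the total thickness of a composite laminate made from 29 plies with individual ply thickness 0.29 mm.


h = n * t_ply = 29 * 0.29 = 8.41 mm

8.41 mm


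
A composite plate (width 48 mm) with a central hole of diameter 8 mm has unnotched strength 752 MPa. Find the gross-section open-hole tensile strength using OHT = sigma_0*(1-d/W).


OHT = sigma_0*(1-d/W) = 752*(1-8/48) = 626.7 MPa

626.7 MPa


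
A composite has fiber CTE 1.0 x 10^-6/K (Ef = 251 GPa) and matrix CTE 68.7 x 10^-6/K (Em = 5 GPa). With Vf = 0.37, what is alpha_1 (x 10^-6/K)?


E1 = Ef*Vf + Em*(1-Vf) = 96.02
alpha_1 = (alpha_f*Ef*Vf + alpha_m*Em*(1-Vf))/E1 = 3.22 x 10^-6/K

3.22 x 10^-6/K


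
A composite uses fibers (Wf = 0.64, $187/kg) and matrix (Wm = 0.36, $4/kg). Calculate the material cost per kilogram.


Cost = cost_f*Wf + cost_m*Wm = 187*0.64 + 4*0.36 = $121.12/kg

$121.12/kg


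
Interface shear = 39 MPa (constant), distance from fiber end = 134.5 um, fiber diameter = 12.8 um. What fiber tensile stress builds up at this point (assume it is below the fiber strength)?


Force balance: sigma_f * (pi*d^2/4) = tau * (pi*d) * x  ->  sigma_f = 4 * tau * x / d
sigma_f = 4 * 39 * 134.5 / 12.8 = 1639.2 MPa

1639.2 MPa


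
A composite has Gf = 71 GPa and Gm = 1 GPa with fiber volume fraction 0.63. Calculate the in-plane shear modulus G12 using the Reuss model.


1/G12 = Vf/Gf + (1-Vf)/Gm = 0.63/71 + 0.37/1
G12 = 2.64 GPa

2.64 GPa


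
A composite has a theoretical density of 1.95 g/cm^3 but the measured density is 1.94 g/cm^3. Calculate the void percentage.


Void% = (rho_theo - rho_actual)/rho_theo * 100 = (1.95 - 1.94)/1.95 * 100 = 0.51%

0.51%


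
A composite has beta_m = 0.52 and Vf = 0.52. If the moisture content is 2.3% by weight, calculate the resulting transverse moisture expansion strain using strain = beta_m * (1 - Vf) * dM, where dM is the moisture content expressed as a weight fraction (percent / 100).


dM = 2.3/100 = 0.023
strain = beta_m * (1-Vf) * dM = 0.52 * 0.48 * 0.023 = 0.0057408

0.0057408


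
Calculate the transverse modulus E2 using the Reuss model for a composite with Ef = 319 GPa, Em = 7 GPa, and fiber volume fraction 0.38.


1/E2 = Vf/Ef + (1-Vf)/Em = 0.38/319 + 0.62/7
E2 = 11.14 GPa

11.14 GPa


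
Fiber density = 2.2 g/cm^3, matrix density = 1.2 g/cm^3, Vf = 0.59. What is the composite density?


rho_c = rho_f*Vf + rho_m*(1-Vf) = 2.2*0.59 + 1.2*0.41 = 1.79 g/cm^3

1.79 g/cm^3


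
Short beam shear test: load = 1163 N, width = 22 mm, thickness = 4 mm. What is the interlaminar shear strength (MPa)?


ILSS = 3F/(4bh) = 3*1163/(4*22*4) = 9.91 MPa

9.91 MPa


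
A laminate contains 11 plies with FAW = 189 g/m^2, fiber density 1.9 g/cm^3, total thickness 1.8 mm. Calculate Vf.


Vf = n * FAW / (rho_f * h * 1000) = 11 * 189 / (1.9 * 1.8 * 1000) = 0.6079

0.6079


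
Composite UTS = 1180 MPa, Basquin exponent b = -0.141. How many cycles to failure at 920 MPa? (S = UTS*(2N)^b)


N = 0.5 * (S/UTS)^(1/b) = 0.5 * (920/1180)^(1/-0.141) = 2.9214 cycles

2.9214 cycles


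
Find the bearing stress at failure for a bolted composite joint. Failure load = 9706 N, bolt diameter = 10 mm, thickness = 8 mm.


sigma_br = F/(d*h) = 9706/(10*8) = 121.3 MPa

121.3 MPa


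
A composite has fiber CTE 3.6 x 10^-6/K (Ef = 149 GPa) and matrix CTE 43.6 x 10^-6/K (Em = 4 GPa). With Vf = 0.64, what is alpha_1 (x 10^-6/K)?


E1 = Ef*Vf + Em*(1-Vf) = 96.8
alpha_1 = (alpha_f*Ef*Vf + alpha_m*Em*(1-Vf))/E1 = 4.2 x 10^-6/K

4.2 x 10^-6/K


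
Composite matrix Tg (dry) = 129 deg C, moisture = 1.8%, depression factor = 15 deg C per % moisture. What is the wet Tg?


Tg_wet = Tg_dry - k*moisture = 129 - 15*1.8 = 102.0 deg C

102.0 deg C


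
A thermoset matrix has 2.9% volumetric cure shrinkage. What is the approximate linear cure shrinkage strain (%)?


Linear shrinkage ≈ vol_shrink/3 = 2.9/3 = 0.967%

0.967%


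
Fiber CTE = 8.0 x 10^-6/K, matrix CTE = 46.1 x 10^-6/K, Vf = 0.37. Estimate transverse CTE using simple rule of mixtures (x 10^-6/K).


alpha_2 = alpha_f*Vf + alpha_m*(1-Vf) = 8.0*0.37 + 46.1*0.63 = 32.0 x 10^-6/K

32.0 x 10^-6/K


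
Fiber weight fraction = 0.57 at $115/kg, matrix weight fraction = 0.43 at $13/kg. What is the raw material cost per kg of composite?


Cost = cost_f*Wf + cost_m*Wm = 115*0.57 + 13*0.43 = $71.14/kg

$71.14/kg


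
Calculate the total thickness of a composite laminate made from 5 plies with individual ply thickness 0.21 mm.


h = n * t_ply = 5 * 0.21 = 1.05 mm

1.05 mm


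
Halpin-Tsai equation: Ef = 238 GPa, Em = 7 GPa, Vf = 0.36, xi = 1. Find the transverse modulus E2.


eta = (Ef/Em - 1)/(Ef/Em + xi) = (34.0 - 1)/(34.0 + 1) = 0.9429
E2 = Em*(1+xi*eta*Vf)/(1-eta*Vf) = 14.19 GPa

14.19 GPa


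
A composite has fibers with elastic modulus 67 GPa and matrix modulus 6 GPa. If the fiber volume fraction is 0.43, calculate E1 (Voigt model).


E1 = Ef*Vf + Em*(1-Vf) = 67*0.43 + 6*0.57 = 32.23 GPa

32.23 GPa


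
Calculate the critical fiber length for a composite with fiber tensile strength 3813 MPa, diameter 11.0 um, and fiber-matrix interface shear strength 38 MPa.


Lc = sigma_f * d / (2 * tau_i) = 3813 * 11.0 / (2 * 38) = 551.9 um

551.9 um


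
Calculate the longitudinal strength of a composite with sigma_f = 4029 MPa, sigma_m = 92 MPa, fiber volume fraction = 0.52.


sigma_1 = sigma_f*Vf + sigma_m*(1-Vf) = 4029*0.52 + 92*0.48 = 2139.2 MPa

2139.2 MPa


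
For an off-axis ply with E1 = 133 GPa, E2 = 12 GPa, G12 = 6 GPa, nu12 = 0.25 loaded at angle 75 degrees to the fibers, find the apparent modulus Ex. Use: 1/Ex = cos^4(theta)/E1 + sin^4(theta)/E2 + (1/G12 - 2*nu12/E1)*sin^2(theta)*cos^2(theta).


cos^4(75) = 0.004487, sin^4(75) = 0.870513, sin^2(75)*cos^2(75) = 0.0625
1/G12 - 2*nu12/E1 = 1/6 - 2*0.25/133 = 0.162907 GPa^-1
1/Ex = 0.004487/133 + 0.870513/12 + 0.162907*0.0625 = 0.0827582 GPa^-1
Ex = 12.08 GPa

12.08 GPa


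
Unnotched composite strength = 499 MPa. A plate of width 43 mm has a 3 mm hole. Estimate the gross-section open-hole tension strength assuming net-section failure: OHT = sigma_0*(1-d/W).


OHT = sigma_0*(1-d/W) = 499*(1-3/43) = 464.2 MPa

464.2 MPa


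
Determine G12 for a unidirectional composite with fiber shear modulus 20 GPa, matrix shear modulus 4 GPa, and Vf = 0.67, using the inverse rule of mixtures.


1/G12 = Vf/Gf + (1-Vf)/Gm = 0.67/20 + 0.33/4
G12 = 8.62 GPa

8.62 GPa


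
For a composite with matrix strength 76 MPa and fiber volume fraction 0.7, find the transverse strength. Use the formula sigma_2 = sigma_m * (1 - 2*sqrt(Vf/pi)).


factor = 1 - 2*sqrt(0.7/pi) = 0.0559
sigma_2 = 76 * 0.0559 = 4.25 MPa

4.25 MPa


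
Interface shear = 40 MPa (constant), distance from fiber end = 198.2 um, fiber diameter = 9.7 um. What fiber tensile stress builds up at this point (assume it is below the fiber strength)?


Force balance: sigma_f * (pi*d^2/4) = tau * (pi*d) * x  ->  sigma_f = 4 * tau * x / d
sigma_f = 4 * 40 * 198.2 / 9.7 = 3269.3 MPa

3269.3 MPa


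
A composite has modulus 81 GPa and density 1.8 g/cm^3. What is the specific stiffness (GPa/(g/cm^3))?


Specific stiffness = E/rho = 81/1.8 = 45.0 GPa/(g/cm^3)

45.0 GPa/(g/cm^3)


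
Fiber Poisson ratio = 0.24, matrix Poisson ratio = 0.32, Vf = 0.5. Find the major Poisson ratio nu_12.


nu_12 = nu_f*Vf + nu_m*(1-Vf) = 0.24*0.5 + 0.32*0.5 = 0.28

0.28


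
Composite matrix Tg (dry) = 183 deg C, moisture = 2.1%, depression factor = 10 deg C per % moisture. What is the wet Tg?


Tg_wet = Tg_dry - k*moisture = 183 - 10*2.1 = 162.0 deg C

162.0 deg C


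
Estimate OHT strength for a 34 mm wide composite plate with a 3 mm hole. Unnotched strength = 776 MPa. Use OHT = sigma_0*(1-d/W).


OHT = sigma_0*(1-d/W) = 776*(1-3/34) = 707.5 MPa

707.5 MPa


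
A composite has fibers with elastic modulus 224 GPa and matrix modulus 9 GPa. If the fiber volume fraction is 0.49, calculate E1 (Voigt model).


E1 = Ef*Vf + Em*(1-Vf) = 224*0.49 + 9*0.51 = 114.35 GPa

114.35 GPa


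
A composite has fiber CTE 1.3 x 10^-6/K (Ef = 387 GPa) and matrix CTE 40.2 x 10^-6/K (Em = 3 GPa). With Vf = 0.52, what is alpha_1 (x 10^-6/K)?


E1 = Ef*Vf + Em*(1-Vf) = 202.68
alpha_1 = (alpha_f*Ef*Vf + alpha_m*Em*(1-Vf))/E1 = 1.58 x 10^-6/K

1.58 x 10^-6/K


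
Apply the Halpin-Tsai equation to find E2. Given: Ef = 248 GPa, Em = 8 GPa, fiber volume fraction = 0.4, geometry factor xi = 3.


eta = (Ef/Em - 1)/(Ef/Em + xi) = (31.0 - 1)/(31.0 + 3) = 0.8824
E2 = Em*(1+xi*eta*Vf)/(1-eta*Vf) = 25.45 GPa

25.45 GPa


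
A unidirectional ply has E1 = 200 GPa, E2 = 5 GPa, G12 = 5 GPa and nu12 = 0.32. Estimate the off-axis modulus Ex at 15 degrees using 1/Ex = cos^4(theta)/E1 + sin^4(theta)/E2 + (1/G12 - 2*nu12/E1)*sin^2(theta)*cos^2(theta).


cos^4(15) = 0.870513, sin^4(15) = 0.004487, sin^2(15)*cos^2(15) = 0.0625
1/G12 - 2*nu12/E1 = 1/5 - 2*0.32/200 = 0.1968 GPa^-1
1/Ex = 0.870513/200 + 0.004487/5 + 0.1968*0.0625 = 0.01755 GPa^-1
Ex = 56.98 GPa

56.98 GPa


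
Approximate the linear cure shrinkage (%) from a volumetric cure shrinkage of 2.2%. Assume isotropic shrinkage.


Linear shrinkage ≈ vol_shrink/3 = 2.2/3 = 0.733%

0.733%


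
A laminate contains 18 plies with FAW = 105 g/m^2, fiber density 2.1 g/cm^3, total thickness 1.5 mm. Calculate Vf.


Vf = n * FAW / (rho_f * h * 1000) = 18 * 105 / (2.1 * 1.5 * 1000) = 0.6

0.6


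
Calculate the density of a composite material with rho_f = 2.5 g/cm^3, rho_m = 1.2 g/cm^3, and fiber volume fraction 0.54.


rho_c = rho_f*Vf + rho_m*(1-Vf) = 2.5*0.54 + 1.2*0.46 = 1.902 g/cm^3

1.902 g/cm^3


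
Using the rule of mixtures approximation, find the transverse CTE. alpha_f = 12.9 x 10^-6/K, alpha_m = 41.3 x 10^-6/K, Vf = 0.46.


alpha_2 = alpha_f*Vf + alpha_m*(1-Vf) = 12.9*0.46 + 41.3*0.54 = 28.2 x 10^-6/K

28.2 x 10^-6/K


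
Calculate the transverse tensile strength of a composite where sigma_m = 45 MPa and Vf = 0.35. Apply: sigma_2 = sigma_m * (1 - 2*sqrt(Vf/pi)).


factor = 1 - 2*sqrt(0.35/pi) = 0.3324
sigma_2 = 45 * 0.3324 = 14.96 MPa

14.96 MPa


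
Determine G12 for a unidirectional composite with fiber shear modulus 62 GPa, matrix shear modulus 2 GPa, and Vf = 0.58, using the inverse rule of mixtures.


1/G12 = Vf/Gf + (1-Vf)/Gm = 0.58/62 + 0.42/2
G12 = 4.56 GPa

4.56 GPa


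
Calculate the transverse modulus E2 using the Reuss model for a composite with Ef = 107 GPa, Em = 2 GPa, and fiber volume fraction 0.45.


1/E2 = Vf/Ef + (1-Vf)/Em = 0.45/107 + 0.55/2
E2 = 3.58 GPa

3.58 GPa


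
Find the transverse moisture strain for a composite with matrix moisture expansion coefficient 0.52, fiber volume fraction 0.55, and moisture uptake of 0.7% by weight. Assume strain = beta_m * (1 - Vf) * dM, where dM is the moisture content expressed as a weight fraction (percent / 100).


dM = 0.7/100 = 0.007
strain = beta_m * (1-Vf) * dM = 0.52 * 0.45 * 0.007 = 0.001638

0.001638


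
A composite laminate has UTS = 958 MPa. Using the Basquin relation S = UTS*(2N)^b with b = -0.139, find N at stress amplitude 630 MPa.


N = 0.5 * (S/UTS)^(1/b) = 0.5 * (630/958)^(1/-0.139) = 10.1977 cycles

10.1977 cycles


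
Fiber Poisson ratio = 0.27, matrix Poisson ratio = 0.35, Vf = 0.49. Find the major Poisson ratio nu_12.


nu_12 = nu_f*Vf + nu_m*(1-Vf) = 0.27*0.49 + 0.35*0.51 = 0.3108

0.3108


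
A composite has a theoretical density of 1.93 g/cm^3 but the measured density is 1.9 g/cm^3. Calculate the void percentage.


Void% = (rho_theo - rho_actual)/rho_theo * 100 = (1.93 - 1.9)/1.93 * 100 = 1.55%

1.55%


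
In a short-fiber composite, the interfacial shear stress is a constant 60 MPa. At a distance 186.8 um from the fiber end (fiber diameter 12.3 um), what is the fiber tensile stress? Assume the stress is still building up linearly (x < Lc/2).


Force balance: sigma_f * (pi*d^2/4) = tau * (pi*d) * x  ->  sigma_f = 4 * tau * x / d
sigma_f = 4 * 60 * 186.8 / 12.3 = 3644.9 MPa

3644.9 MPa


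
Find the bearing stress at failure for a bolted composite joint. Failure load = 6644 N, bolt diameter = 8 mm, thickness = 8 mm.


sigma_br = F/(d*h) = 6644/(8*8) = 103.8 MPa

103.8 MPa


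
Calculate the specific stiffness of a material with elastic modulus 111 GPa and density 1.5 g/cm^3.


Specific stiffness = E/rho = 111/1.5 = 74.0 GPa/(g/cm^3)

74.0 GPa/(g/cm^3)


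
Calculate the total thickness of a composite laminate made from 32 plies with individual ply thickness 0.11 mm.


h = n * t_ply = 32 * 0.11 = 3.52 mm

3.52 mm


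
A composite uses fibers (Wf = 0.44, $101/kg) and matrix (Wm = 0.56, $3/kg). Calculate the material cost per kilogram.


Cost = cost_f*Wf + cost_m*Wm = 101*0.44 + 3*0.56 = $46.12/kg

$46.12/kg


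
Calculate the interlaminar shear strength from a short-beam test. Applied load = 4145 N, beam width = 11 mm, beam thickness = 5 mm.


ILSS = 3F/(4bh) = 3*4145/(4*11*5) = 56.52 MPa

56.52 MPa


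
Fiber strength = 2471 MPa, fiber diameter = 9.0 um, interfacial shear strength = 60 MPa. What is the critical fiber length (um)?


Lc = sigma_f * d / (2 * tau_i) = 2471 * 9.0 / (2 * 60) = 185.3 um

185.3 um


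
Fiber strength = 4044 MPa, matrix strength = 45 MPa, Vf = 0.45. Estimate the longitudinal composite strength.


sigma_1 = sigma_f*Vf + sigma_m*(1-Vf) = 4044*0.45 + 45*0.55 = 1844.6 MPa

1844.6 MPa


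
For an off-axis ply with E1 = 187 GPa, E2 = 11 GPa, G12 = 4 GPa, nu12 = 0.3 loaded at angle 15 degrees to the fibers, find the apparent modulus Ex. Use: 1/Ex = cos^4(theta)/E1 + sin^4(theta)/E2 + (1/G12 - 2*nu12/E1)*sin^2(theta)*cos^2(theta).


cos^4(15) = 0.870513, sin^4(15) = 0.004487, sin^2(15)*cos^2(15) = 0.0625
1/G12 - 2*nu12/E1 = 1/4 - 2*0.3/187 = 0.246791 GPa^-1
1/Ex = 0.870513/187 + 0.004487/11 + 0.246791*0.0625 = 0.0204876 GPa^-1
Ex = 48.81 GPa

48.81 GPa


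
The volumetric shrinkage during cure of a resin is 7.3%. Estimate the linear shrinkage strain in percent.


Linear shrinkage ≈ vol_shrink/3 = 7.3/3 = 2.433%

2.433%


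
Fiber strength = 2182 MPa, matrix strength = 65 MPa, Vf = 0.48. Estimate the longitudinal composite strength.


sigma_1 = sigma_f*Vf + sigma_m*(1-Vf) = 2182*0.48 + 65*0.52 = 1081.2 MPa

1081.2 MPa


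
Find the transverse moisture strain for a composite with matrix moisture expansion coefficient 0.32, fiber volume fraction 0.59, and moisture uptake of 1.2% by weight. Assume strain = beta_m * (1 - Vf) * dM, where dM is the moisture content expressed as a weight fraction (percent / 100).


dM = 1.2/100 = 0.012
strain = beta_m * (1-Vf) * dM = 0.32 * 0.41 * 0.012 = 0.0015744

0.0015744


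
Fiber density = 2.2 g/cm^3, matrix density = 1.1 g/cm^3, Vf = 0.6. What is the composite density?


rho_c = rho_f*Vf + rho_m*(1-Vf) = 2.2*0.6 + 1.1*0.4 = 1.76 g/cm^3

1.76 g/cm^3


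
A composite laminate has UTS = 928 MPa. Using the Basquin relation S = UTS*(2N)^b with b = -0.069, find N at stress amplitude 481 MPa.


N = 0.5 * (S/UTS)^(1/b) = 0.5 * (481/928)^(1/-0.069) = 6842.9586 cycles

6842.9586 cycles


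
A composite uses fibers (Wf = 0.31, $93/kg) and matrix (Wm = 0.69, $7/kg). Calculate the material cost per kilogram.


Cost = cost_f*Wf + cost_m*Wm = 93*0.31 + 7*0.69 = $33.66/kg

$33.66/kg


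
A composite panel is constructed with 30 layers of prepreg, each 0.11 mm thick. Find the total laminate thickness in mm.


h = n * t_ply = 30 * 0.11 = 3.3 mm

3.3 mm


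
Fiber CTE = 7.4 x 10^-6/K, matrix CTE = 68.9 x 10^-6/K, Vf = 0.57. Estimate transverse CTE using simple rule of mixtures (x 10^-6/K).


alpha_2 = alpha_f*Vf + alpha_m*(1-Vf) = 7.4*0.57 + 68.9*0.43 = 33.8 x 10^-6/K

33.8 x 10^-6/K


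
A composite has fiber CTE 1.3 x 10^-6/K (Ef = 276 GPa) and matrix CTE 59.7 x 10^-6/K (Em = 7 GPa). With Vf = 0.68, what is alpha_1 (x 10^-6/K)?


E1 = Ef*Vf + Em*(1-Vf) = 189.92
alpha_1 = (alpha_f*Ef*Vf + alpha_m*Em*(1-Vf))/E1 = 1.99 x 10^-6/K

1.99 x 10^-6/K


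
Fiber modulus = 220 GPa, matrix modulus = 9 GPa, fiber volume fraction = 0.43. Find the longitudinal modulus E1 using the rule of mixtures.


E1 = Ef*Vf + Em*(1-Vf) = 220*0.43 + 9*0.57 = 99.73 GPa

99.73 GPa


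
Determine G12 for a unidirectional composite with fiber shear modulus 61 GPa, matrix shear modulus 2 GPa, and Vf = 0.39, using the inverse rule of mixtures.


1/G12 = Vf/Gf + (1-Vf)/Gm = 0.39/61 + 0.61/2
G12 = 3.21 GPa

3.21 GPa


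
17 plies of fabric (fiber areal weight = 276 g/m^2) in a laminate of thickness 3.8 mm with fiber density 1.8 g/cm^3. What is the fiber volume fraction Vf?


Vf = n * FAW / (rho_f * h * 1000) = 17 * 276 / (1.8 * 3.8 * 1000) = 0.686

0.686


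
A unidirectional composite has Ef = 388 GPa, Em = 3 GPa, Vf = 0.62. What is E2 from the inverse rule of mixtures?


1/E2 = Vf/Ef + (1-Vf)/Em = 0.62/388 + 0.38/3
E2 = 7.8 GPa

7.8 GPa


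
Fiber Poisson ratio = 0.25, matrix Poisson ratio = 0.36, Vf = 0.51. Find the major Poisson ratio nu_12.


nu_12 = nu_f*Vf + nu_m*(1-Vf) = 0.25*0.51 + 0.36*0.49 = 0.3039

0.3039


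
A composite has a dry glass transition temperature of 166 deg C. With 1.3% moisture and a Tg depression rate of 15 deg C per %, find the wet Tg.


Tg_wet = Tg_dry - k*moisture = 166 - 15*1.3 = 146.5 deg C

146.5 deg C


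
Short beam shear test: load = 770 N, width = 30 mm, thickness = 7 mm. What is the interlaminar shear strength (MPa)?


ILSS = 3F/(4bh) = 3*770/(4*30*7) = 2.75 MPa

2.75 MPa


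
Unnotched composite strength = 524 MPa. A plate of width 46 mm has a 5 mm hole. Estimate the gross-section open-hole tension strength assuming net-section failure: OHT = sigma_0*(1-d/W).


OHT = sigma_0*(1-d/W) = 524*(1-5/46) = 467.0 MPa

467.0 MPa


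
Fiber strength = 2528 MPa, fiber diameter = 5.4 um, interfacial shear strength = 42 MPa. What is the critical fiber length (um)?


Lc = sigma_f * d / (2 * tau_i) = 2528 * 5.4 / (2 * 42) = 162.5 um

162.5 um


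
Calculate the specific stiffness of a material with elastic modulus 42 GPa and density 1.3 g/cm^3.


Specific stiffness = E/rho = 42/1.3 = 32.3 GPa/(g/cm^3)

32.3 GPa/(g/cm^3)


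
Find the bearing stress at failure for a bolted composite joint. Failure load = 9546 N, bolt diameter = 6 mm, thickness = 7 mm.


sigma_br = F/(d*h) = 9546/(6*7) = 227.3 MPa

227.3 MPa


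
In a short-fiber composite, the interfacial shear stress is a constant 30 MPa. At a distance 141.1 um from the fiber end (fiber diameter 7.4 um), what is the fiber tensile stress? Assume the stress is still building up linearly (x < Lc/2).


Force balance: sigma_f * (pi*d^2/4) = tau * (pi*d) * x  ->  sigma_f = 4 * tau * x / d
sigma_f = 4 * 30 * 141.1 / 7.4 = 2288.1 MPa

2288.1 MPa


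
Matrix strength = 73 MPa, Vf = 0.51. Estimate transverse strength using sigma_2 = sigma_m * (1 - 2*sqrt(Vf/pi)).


factor = 1 - 2*sqrt(0.51/pi) = 0.1942
sigma_2 = 73 * 0.1942 = 14.17 MPa

14.17 MPa


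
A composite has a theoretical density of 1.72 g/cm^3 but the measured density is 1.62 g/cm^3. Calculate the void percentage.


Void% = (rho_theo - rho_actual)/rho_theo * 100 = (1.72 - 1.62)/1.72 * 100 = 5.81%

5.81%


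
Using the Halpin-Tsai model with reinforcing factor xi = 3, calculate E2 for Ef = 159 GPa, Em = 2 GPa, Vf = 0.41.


eta = (Ef/Em - 1)/(Ef/Em + xi) = (79.5 - 1)/(79.5 + 3) = 0.9515
E2 = Em*(1+xi*eta*Vf)/(1-eta*Vf) = 7.12 GPa

7.12 GPa


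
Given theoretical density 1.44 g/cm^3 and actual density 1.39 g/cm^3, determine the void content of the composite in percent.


Void% = (rho_theo - rho_actual)/rho_theo * 100 = (1.44 - 1.39)/1.44 * 100 = 3.47%

3.47%


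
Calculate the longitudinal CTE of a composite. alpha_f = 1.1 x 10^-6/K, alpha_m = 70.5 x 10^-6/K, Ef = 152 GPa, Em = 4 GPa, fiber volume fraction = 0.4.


E1 = Ef*Vf + Em*(1-Vf) = 63.2
alpha_1 = (alpha_f*Ef*Vf + alpha_m*Em*(1-Vf))/E1 = 3.74 x 10^-6/K

3.74 x 10^-6/K


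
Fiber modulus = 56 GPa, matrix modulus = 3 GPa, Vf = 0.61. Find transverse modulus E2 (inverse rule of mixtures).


1/E2 = Vf/Ef + (1-Vf)/Em = 0.61/56 + 0.39/3
E2 = 7.1 GPa

7.1 GPa


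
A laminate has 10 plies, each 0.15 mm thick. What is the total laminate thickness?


h = n * t_ply = 10 * 0.15 = 1.5 mm

1.5 mm


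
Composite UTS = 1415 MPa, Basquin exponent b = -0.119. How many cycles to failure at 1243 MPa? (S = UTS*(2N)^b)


N = 0.5 * (S/UTS)^(1/b) = 0.5 * (1243/1415)^(1/-0.119) = 1.4858 cycles

1.4858 cycles


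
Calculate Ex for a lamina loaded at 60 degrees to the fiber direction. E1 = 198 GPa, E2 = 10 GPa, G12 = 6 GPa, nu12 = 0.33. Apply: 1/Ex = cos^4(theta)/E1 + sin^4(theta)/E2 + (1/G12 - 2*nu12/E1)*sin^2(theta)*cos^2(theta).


cos^4(60) = 0.0625, sin^4(60) = 0.5625, sin^2(60)*cos^2(60) = 0.1875
1/G12 - 2*nu12/E1 = 1/6 - 2*0.33/198 = 0.163333 GPa^-1
1/Ex = 0.0625/198 + 0.5625/10 + 0.163333*0.1875 = 0.0871907 GPa^-1
Ex = 11.47 GPa

11.47 GPa


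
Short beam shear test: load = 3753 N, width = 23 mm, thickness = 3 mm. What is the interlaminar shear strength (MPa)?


ILSS = 3F/(4bh) = 3*3753/(4*23*3) = 40.79 MPa

40.79 MPa


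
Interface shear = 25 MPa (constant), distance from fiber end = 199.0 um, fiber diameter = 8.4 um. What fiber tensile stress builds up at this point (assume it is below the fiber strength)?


Force balance: sigma_f * (pi*d^2/4) = tau * (pi*d) * x  ->  sigma_f = 4 * tau * x / d
sigma_f = 4 * 25 * 199.0 / 8.4 = 2369.0 MPa

2369.0 MPa


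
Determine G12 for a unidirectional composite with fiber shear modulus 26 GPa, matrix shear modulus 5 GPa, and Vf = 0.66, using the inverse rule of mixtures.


1/G12 = Vf/Gf + (1-Vf)/Gm = 0.66/26 + 0.34/5
G12 = 10.71 GPa

10.71 GPa


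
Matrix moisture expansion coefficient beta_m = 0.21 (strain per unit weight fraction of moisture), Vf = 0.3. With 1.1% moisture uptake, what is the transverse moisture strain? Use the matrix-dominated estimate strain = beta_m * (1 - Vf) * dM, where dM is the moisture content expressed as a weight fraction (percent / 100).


dM = 1.1/100 = 0.011
strain = beta_m * (1-Vf) * dM = 0.21 * 0.7 * 0.011 = 0.001617

0.001617


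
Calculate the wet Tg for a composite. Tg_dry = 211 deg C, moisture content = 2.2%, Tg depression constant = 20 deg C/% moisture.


Tg_wet = Tg_dry - k*moisture = 211 - 20*2.2 = 167.0 deg C

167.0 deg C


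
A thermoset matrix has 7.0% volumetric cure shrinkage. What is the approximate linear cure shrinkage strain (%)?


Linear shrinkage ≈ vol_shrink/3 = 7.0/3 = 2.333%

2.333%


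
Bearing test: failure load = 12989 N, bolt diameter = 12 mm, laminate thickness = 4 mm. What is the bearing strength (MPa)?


sigma_br = F/(d*h) = 12989/(12*4) = 270.6 MPa

270.6 MPa


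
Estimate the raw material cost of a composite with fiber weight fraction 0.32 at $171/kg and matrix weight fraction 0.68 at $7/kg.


Cost = cost_f*Wf + cost_m*Wm = 171*0.32 + 7*0.68 = $59.48/kg

$59.48/kg


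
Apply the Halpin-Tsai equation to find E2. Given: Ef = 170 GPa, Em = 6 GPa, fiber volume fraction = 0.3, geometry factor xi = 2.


eta = (Ef/Em - 1)/(Ef/Em + xi) = (28.3333 - 1)/(28.3333 + 2) = 0.9011
E2 = Em*(1+xi*eta*Vf)/(1-eta*Vf) = 12.67 GPa

12.67 GPa


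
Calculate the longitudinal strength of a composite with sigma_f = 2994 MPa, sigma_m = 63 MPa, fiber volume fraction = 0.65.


sigma_1 = sigma_f*Vf + sigma_m*(1-Vf) = 2994*0.65 + 63*0.35 = 1968.2 MPa

1968.2 MPa


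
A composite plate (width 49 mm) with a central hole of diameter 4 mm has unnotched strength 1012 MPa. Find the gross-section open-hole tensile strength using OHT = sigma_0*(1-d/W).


OHT = sigma_0*(1-d/W) = 1012*(1-4/49) = 929.4 MPa

929.4 MPa


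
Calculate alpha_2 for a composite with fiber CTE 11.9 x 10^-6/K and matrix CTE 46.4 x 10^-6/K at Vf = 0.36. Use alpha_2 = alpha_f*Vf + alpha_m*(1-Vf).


alpha_2 = alpha_f*Vf + alpha_m*(1-Vf) = 11.9*0.36 + 46.4*0.64 = 34.0 x 10^-6/K

34.0 x 10^-6/K


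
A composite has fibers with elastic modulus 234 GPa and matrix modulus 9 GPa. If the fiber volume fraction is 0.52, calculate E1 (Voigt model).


E1 = Ef*Vf + Em*(1-Vf) = 234*0.52 + 9*0.48 = 126.0 GPa

126.0 GPa


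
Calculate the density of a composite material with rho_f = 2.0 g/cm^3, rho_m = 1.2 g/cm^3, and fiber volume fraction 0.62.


rho_c = rho_f*Vf + rho_m*(1-Vf) = 2.0*0.62 + 1.2*0.38 = 1.696 g/cm^3

1.696 g/cm^3


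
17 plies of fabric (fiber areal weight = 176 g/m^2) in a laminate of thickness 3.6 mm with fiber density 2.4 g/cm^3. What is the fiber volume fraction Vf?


Vf = n * FAW / (rho_f * h * 1000) = 17 * 176 / (2.4 * 3.6 * 1000) = 0.3463

0.3463


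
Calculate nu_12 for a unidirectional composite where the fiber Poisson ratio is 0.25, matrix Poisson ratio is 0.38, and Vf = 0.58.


nu_12 = nu_f*Vf + nu_m*(1-Vf) = 0.25*0.58 + 0.38*0.42 = 0.3046

0.3046


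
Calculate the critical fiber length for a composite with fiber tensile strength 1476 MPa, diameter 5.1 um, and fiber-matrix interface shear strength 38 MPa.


Lc = sigma_f * d / (2 * tau_i) = 1476 * 5.1 / (2 * 38) = 99.0 um

99.0 um


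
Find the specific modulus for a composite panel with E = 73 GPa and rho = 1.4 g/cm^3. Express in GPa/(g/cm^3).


Specific stiffness = E/rho = 73/1.4 = 52.1 GPa/(g/cm^3)

52.1 GPa/(g/cm^3)


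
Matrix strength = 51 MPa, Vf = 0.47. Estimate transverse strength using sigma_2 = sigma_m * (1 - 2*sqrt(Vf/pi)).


factor = 1 - 2*sqrt(0.47/pi) = 0.2264
sigma_2 = 51 * 0.2264 = 11.55 MPa

11.55 MPa


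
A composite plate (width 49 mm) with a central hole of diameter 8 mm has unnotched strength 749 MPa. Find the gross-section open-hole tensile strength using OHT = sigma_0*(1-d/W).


OHT = sigma_0*(1-d/W) = 749*(1-8/49) = 626.7 MPa

626.7 MPa


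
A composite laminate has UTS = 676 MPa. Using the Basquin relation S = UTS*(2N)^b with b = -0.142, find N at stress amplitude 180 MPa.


N = 0.5 * (S/UTS)^(1/b) = 0.5 * (180/676)^(1/-0.142) = 5571.4899 cycles

5571.4899 cycles


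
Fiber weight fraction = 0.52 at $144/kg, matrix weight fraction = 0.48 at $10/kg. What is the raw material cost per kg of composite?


Cost = cost_f*Wf + cost_m*Wm = 144*0.52 + 10*0.48 = $79.68/kg

$79.68/kg


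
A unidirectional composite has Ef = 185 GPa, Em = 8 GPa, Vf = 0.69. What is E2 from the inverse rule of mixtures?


1/E2 = Vf/Ef + (1-Vf)/Em = 0.69/185 + 0.31/8
E2 = 23.54 GPa

23.54 GPa


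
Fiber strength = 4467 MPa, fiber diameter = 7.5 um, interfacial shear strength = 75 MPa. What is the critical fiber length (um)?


Lc = sigma_f * d / (2 * tau_i) = 4467 * 7.5 / (2 * 75) = 223.4 um

223.4 um


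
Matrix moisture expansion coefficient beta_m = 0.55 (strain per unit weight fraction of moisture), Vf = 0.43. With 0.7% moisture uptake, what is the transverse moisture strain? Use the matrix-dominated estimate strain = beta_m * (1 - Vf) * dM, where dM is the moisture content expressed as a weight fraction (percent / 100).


dM = 0.7/100 = 0.007
strain = beta_m * (1-Vf) * dM = 0.55 * 0.57 * 0.007 = 0.0021945

0.0021945


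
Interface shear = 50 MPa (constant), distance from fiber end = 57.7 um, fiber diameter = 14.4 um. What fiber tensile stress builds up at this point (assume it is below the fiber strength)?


Force balance: sigma_f * (pi*d^2/4) = tau * (pi*d) * x  ->  sigma_f = 4 * tau * x / d
sigma_f = 4 * 50 * 57.7 / 14.4 = 801.4 MPa

801.4 MPa


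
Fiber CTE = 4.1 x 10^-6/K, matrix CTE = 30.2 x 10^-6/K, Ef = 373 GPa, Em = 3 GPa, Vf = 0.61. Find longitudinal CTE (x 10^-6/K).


E1 = Ef*Vf + Em*(1-Vf) = 228.7
alpha_1 = (alpha_f*Ef*Vf + alpha_m*Em*(1-Vf))/E1 = 4.23 x 10^-6/K

4.23 x 10^-6/K


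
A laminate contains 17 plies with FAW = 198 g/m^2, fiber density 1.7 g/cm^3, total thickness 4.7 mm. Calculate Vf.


Vf = n * FAW / (rho_f * h * 1000) = 17 * 198 / (1.7 * 4.7 * 1000) = 0.4213

0.4213


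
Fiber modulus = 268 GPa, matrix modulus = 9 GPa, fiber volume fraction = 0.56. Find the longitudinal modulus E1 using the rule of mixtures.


E1 = Ef*Vf + Em*(1-Vf) = 268*0.56 + 9*0.44 = 154.04 GPa

154.04 GPa


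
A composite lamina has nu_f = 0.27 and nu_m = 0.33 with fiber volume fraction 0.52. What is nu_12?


nu_12 = nu_f*Vf + nu_m*(1-Vf) = 0.27*0.52 + 0.33*0.48 = 0.2988

0.2988


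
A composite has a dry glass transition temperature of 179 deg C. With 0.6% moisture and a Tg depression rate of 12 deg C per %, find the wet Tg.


Tg_wet = Tg_dry - k*moisture = 179 - 12*0.6 = 171.8 deg C

171.8 deg C


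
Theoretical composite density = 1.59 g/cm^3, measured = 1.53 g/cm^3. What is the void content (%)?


Void% = (rho_theo - rho_actual)/rho_theo * 100 = (1.59 - 1.53)/1.59 * 100 = 3.77%

3.77%


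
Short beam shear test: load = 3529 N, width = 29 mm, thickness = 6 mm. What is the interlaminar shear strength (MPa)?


ILSS = 3F/(4bh) = 3*3529/(4*29*6) = 15.21 MPa

15.21 MPa


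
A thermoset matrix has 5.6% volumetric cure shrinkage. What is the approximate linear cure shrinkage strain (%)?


Linear shrinkage ≈ vol_shrink/3 = 5.6/3 = 1.867%

1.867%


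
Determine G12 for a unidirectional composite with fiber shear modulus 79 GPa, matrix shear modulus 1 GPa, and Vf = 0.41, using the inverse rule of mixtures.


1/G12 = Vf/Gf + (1-Vf)/Gm = 0.41/79 + 0.59/1
G12 = 1.68 GPa

1.68 GPa


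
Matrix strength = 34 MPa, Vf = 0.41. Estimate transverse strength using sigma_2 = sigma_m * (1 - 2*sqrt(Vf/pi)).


factor = 1 - 2*sqrt(0.41/pi) = 0.2775
sigma_2 = 34 * 0.2775 = 9.43 MPa

9.43 MPa


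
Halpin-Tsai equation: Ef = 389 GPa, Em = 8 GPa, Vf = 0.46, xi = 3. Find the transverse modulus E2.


eta = (Ef/Em - 1)/(Ef/Em + xi) = (48.625 - 1)/(48.625 + 3) = 0.9225
E2 = Em*(1+xi*eta*Vf)/(1-eta*Vf) = 31.59 GPa

31.59 GPa


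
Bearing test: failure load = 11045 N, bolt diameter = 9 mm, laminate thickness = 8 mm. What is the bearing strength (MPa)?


sigma_br = F/(d*h) = 11045/(9*8) = 153.4 MPa

153.4 MPa


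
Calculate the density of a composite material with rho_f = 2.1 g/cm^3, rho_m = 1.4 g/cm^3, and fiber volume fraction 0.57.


rho_c = rho_f*Vf + rho_m*(1-Vf) = 2.1*0.57 + 1.4*0.43 = 1.799 g/cm^3

1.799 g/cm^3


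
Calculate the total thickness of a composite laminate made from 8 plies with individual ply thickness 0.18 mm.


h = n * t_ply = 8 * 0.18 = 1.44 mm

1.44 mm


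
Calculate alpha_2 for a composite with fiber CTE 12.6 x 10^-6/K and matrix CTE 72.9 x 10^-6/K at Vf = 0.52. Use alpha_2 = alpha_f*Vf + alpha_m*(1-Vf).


alpha_2 = alpha_f*Vf + alpha_m*(1-Vf) = 12.6*0.52 + 72.9*0.48 = 41.5 x 10^-6/K

41.5 x 10^-6/K


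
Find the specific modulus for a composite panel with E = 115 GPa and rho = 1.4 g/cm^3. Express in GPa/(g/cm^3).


Specific stiffness = E/rho = 115/1.4 = 82.1 GPa/(g/cm^3)

82.1 GPa/(g/cm^3)


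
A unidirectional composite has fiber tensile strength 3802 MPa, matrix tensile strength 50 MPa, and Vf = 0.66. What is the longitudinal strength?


sigma_1 = sigma_f*Vf + sigma_m*(1-Vf) = 3802*0.66 + 50*0.34 = 2526.3 MPa

2526.3 MPa


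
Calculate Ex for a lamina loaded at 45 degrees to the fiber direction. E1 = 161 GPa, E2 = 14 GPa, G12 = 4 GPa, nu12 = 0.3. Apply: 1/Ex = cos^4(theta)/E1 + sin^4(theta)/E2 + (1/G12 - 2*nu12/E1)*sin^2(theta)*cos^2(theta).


cos^4(45) = 0.25, sin^4(45) = 0.25, sin^2(45)*cos^2(45) = 0.25
1/G12 - 2*nu12/E1 = 1/4 - 2*0.3/161 = 0.246273 GPa^-1
1/Ex = 0.25/161 + 0.25/14 + 0.246273*0.25 = 0.0809783 GPa^-1
Ex = 12.35 GPa

12.35 GPa


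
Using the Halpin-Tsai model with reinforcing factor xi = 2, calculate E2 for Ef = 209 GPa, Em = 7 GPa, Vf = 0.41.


eta = (Ef/Em - 1)/(Ef/Em + xi) = (29.8571 - 1)/(29.8571 + 2) = 0.9058
E2 = Em*(1+xi*eta*Vf)/(1-eta*Vf) = 19.41 GPa

19.41 GPa


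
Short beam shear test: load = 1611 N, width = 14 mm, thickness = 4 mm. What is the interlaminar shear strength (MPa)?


ILSS = 3F/(4bh) = 3*1611/(4*14*4) = 21.58 MPa

21.58 MPa


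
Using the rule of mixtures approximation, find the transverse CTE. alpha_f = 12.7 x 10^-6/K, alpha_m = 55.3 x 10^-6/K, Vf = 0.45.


alpha_2 = alpha_f*Vf + alpha_m*(1-Vf) = 12.7*0.45 + 55.3*0.55 = 36.1 x 10^-6/K

36.1 x 10^-6/K


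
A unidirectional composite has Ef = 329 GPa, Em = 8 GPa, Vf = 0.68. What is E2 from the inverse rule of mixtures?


1/E2 = Vf/Ef + (1-Vf)/Em = 0.68/329 + 0.32/8
E2 = 23.77 GPa

23.77 GPa


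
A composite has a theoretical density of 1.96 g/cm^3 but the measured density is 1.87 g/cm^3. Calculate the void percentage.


Void% = (rho_theo - rho_actual)/rho_theo * 100 = (1.96 - 1.87)/1.96 * 100 = 4.59%

4.59%


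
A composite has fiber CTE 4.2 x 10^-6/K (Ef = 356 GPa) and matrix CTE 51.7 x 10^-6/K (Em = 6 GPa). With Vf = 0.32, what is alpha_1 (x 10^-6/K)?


E1 = Ef*Vf + Em*(1-Vf) = 118.0
alpha_1 = (alpha_f*Ef*Vf + alpha_m*Em*(1-Vf))/E1 = 5.84 x 10^-6/K

5.84 x 10^-6/K


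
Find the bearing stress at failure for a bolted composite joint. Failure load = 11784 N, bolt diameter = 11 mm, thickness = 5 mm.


sigma_br = F/(d*h) = 11784/(11*5) = 214.3 MPa

214.3 MPa


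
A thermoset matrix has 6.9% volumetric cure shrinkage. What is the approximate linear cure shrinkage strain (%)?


Linear shrinkage ≈ vol_shrink/3 = 6.9/3 = 2.3%

2.3%


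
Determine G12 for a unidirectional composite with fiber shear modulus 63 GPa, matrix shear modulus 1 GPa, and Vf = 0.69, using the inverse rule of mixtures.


1/G12 = Vf/Gf + (1-Vf)/Gm = 0.69/63 + 0.31/1
G12 = 3.12 GPa

3.12 GPa


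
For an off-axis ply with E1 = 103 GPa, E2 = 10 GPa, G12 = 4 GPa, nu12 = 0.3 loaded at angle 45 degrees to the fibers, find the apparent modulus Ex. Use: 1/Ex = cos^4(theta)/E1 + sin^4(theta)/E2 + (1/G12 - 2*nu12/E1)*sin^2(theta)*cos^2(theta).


cos^4(45) = 0.25, sin^4(45) = 0.25, sin^2(45)*cos^2(45) = 0.25
1/G12 - 2*nu12/E1 = 1/4 - 2*0.3/103 = 0.244175 GPa^-1
1/Ex = 0.25/103 + 0.25/10 + 0.244175*0.25 = 0.0884709 GPa^-1
Ex = 11.3 GPa

11.3 GPa
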